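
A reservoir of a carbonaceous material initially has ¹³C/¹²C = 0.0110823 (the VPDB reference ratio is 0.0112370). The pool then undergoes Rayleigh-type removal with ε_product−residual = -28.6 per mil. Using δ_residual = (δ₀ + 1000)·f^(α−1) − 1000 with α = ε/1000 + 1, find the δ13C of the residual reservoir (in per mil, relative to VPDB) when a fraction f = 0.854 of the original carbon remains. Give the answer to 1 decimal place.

δ₀ = (0.0110823/0.0112370 − 1)×1000 = (0.986233 − 1)×1000 = -13.767 per mil
α − 1 = ε/1000 = -0.0286
f^(α−1) = 0.854^(-0.0286) = 1.004524
δ_res = (-13.767 + 1000) × 1.004524 − 1000 = 990.695 − 1000 = -9.31 per mil

-9.3 per mil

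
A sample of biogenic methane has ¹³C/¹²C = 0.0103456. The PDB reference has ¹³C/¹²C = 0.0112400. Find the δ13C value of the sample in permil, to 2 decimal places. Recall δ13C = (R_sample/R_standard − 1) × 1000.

δ13C = (R_sample / R_standard − 1) × 1000
R_sample / R_standard = 0.0103456 / 0.0112400 = 0.920427
δ13C = (0.920427 − 1) × 1000 = -79.573 permil

-79.57 permil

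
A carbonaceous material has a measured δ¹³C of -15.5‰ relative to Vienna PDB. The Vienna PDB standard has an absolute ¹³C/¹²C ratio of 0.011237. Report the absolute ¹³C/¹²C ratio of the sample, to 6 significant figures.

0.0110628

R_sample = R_standard × (δ¹³C/1000 + 1)
R_sample = 0.011237 × (-15.5/1000 + 1) = 0.011237 × 0.984500
R_sample = 0.0110628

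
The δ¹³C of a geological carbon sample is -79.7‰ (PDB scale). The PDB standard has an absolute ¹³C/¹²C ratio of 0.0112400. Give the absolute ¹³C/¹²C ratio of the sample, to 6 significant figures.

0.0103442

R_sample = R_standard × (δ¹³C/1000 + 1)
R_sample = 0.0112400 × (-79.7/1000 + 1) = 0.0112400 × 0.920300
R_sample = 0.0103442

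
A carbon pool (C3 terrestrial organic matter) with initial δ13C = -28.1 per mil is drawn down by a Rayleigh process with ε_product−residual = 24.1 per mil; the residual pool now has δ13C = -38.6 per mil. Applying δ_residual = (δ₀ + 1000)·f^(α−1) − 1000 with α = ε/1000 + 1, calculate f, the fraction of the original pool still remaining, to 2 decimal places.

0.64

α − 1 = ε/1000 = 0.0241
(δ_res + 1000)/(δ₀ + 1000) = (-38.6 + 1000)/(-28.1 + 1000) = 961.4/971.9 = 0.989196
f = 0.989196^(1/0.0241) = exp(ln(0.989196)/0.0241) = exp(-0.01086/0.0241)
f = exp(-0.4507) = 0.6372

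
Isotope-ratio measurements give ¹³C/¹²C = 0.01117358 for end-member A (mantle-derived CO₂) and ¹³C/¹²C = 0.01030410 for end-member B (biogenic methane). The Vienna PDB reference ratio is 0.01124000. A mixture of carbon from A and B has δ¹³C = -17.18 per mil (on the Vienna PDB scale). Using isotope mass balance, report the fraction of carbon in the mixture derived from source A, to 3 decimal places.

δ_A = (0.01117358/0.01124000 − 1)×1000 = (0.994091 − 1)×1000 = -5.909 per mil
δ_B = (0.01030410/0.01124000 − 1)×1000 = (0.916735 − 1)×1000 = -83.265 per mil
f_A = (δ_mix − δ_B)/(δ_A − δ_B) = (-17.18 − (-83.265))/(-5.909 − (-83.265))
f_A = 66.085 / 77.356 = 0.8543

0.854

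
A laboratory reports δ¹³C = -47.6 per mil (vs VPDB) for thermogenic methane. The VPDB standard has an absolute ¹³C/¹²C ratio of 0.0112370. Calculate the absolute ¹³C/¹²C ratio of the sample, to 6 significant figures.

0.0107021

R_sample = R_standard × (δ¹³C/1000 + 1)
R_sample = 0.0112370 × (-47.6/1000 + 1) = 0.0112370 × 0.952400
R_sample = 0.0107021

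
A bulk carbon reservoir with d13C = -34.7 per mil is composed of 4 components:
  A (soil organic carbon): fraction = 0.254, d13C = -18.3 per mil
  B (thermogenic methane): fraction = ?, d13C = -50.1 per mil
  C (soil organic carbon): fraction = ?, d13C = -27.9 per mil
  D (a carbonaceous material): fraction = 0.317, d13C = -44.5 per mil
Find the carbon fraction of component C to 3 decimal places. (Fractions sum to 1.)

Let f_C and f_B be the unknown fractions; fractions sum to 1 so f_C + f_B = 0.429.
Mass balance: Σ fᵢ·δᵢ = δ_bulk ⇒ f_C·(-27.9) + f_B·(-50.1) = -34.7 − (-18.755) = -15.945
Substitute f_B = 0.429 − f_C:
f_C·(-27.9 − -50.1) = -15.945 − 0.429×(-50.1) = 5.548
f_C = 5.548 / 22.2 = 0.2499

0.250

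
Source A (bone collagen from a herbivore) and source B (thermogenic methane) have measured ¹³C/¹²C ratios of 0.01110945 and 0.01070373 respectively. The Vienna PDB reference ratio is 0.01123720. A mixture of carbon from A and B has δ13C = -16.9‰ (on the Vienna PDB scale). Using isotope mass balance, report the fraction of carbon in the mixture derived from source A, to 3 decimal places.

0.847

δ_A = (0.01110945/0.01123720 − 1)×1000 = (0.988632 − 1)×1000 = -11.368‰
δ_B = (0.01070373/0.01123720 − 1)×1000 = (0.952526 − 1)×1000 = -47.474‰
f_A = (δ_mix − δ_B)/(δ_A − δ_B) = (-16.9 − (-47.474))/(-11.368 − (-47.474))
f_A = 30.574 / 36.105 = 0.8468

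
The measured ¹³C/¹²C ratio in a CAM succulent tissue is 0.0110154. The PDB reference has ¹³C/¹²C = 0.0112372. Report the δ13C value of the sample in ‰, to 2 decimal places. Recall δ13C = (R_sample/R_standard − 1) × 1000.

-19.74‰

δ13C = (R_sample / R_standard − 1) × 1000
R_sample / R_standard = 0.0110154 / 0.0112372 = 0.980262
δ13C = (0.980262 − 1) × 1000 = -19.738‰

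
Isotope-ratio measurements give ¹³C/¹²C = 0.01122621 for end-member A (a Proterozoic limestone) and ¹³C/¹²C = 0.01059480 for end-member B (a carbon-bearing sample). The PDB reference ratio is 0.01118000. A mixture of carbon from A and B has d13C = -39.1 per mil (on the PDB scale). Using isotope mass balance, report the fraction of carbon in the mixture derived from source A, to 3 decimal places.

δ_A = (0.01122621/0.01118000 − 1)×1000 = (1.004133 − 1)×1000 = 4.133 per mil
δ_B = (0.01059480/0.01118000 − 1)×1000 = (0.947657 − 1)×1000 = -52.343 per mil
f_A = (δ_mix − δ_B)/(δ_A − δ_B) = (-39.1 − (-52.343))/(4.133 − (-52.343))
f_A = 13.243 / 56.477 = 0.2345

0.234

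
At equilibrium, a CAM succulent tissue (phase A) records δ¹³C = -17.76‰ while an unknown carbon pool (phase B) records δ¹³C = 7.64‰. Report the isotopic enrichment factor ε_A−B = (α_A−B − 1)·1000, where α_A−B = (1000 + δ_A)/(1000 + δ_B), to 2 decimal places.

-25.21‰

α_A−B = (1000 + -17.76) / (1000 + 7.64) = 982.24 / 1007.64 = 0.974793
ε_A−B = (0.974793 − 1) × 1000 = -25.207‰
(The approximation ε ≈ δ_A − δ_B would give -25.40‰.)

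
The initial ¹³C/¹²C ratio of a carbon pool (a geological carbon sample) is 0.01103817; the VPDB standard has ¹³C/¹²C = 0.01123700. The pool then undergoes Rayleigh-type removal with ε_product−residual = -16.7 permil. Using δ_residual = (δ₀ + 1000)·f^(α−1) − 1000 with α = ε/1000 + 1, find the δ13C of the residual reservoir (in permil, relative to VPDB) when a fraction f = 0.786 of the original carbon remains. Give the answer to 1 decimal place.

-13.7 permil

δ₀ = (0.01103817/0.01123700 − 1)×1000 = (0.982306 − 1)×1000 = -17.694 permil
α − 1 = ε/1000 = -0.0167
f^(α−1) = 0.786^(-0.0167) = 1.004029
δ_res = (-17.694 + 1000) × 1.004029 − 1000 = 986.264 − 1000 = -13.74 permil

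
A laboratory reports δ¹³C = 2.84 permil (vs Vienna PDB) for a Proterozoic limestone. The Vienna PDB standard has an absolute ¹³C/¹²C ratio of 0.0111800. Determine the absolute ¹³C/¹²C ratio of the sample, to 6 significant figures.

R_sample = R_standard × (δ¹³C/1000 + 1)
R_sample = 0.0111800 × (2.84/1000 + 1) = 0.0111800 × 1.002840
R_sample = 0.0112118

0.0112118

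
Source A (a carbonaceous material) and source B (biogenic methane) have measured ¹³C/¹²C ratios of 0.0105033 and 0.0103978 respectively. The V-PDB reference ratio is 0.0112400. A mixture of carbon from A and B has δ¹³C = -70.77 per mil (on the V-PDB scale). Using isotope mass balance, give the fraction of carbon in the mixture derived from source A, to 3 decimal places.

0.443

δ_A = (0.0105033/0.0112400 − 1)×1000 = (0.934457 − 1)×1000 = -65.543 per mil
δ_B = (0.0103978/0.0112400 − 1)×1000 = (0.925071 − 1)×1000 = -74.929 per mil
f_A = (δ_mix − δ_B)/(δ_A − δ_B) = (-70.77 − (-74.929))/(-65.543 − (-74.929))
f_A = 4.159 / 9.386 = 0.4431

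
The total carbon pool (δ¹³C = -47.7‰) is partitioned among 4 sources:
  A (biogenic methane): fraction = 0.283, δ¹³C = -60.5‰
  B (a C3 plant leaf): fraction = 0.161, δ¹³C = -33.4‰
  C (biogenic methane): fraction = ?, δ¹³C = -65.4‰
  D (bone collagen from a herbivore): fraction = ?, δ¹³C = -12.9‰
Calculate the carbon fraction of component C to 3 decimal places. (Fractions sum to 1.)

0.343

Let f_C and f_D be the unknown fractions; fractions sum to 1 so f_C + f_D = 0.556.
Mass balance: Σ fᵢ·δᵢ = δ_bulk ⇒ f_C·(-65.4) + f_D·(-12.9) = -47.7 − (-22.499) = -25.201
Substitute f_D = 0.556 − f_C:
f_C·(-65.4 − -12.9) = -25.201 − 0.556×(-12.9) = -18.029
f_C = -18.029 / -52.5 = 0.3434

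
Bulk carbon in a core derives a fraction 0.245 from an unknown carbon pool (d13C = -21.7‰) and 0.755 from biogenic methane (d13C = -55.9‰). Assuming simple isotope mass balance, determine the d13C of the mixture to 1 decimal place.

-47.5‰

δ_mix = f_A·δ_A + f_B·δ_B
δ_mix = 0.245 × (-21.7) + 0.755 × (-55.9)
δ_mix = -5.32 + -42.20 = -47.52‰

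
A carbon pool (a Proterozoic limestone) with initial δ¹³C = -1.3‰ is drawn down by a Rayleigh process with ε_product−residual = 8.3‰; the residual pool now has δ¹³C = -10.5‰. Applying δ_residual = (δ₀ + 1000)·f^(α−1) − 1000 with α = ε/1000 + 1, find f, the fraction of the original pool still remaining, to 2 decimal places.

α − 1 = ε/1000 = 0.0083
(δ_res + 1000)/(δ₀ + 1000) = (-10.5 + 1000)/(-1.3 + 1000) = 989.5/998.7 = 0.990788
f = 0.990788^(1/0.0083) = exp(ln(0.990788)/0.0083) = exp(-0.00925/0.0083)
f = exp(-1.1150) = 0.3279

0.33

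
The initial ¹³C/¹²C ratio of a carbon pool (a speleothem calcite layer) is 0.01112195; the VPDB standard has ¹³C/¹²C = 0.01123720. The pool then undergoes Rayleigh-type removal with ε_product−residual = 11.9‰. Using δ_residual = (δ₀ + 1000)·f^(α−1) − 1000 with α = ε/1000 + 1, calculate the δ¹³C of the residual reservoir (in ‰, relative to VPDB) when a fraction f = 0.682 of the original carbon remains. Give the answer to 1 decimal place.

δ₀ = (0.01112195/0.01123720 − 1)×1000 = (0.989744 − 1)×1000 = -10.256‰
α − 1 = ε/1000 = 0.0119
f^(α−1) = 0.682^(0.0119) = 0.995456
δ_res = (-10.256 + 1000) × 0.995456 − 1000 = 985.246 − 1000 = -14.75‰

-14.8‰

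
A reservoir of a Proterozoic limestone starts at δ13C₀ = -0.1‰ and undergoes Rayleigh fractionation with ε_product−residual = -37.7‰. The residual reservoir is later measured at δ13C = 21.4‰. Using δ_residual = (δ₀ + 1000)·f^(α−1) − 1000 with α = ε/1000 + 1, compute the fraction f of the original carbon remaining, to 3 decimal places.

α − 1 = ε/1000 = -0.0377
(δ_res + 1000)/(δ₀ + 1000) = (21.4 + 1000)/(-0.1 + 1000) = 1021.4/999.9 = 1.021502
f = 1.021502^(1/-0.0377) = exp(ln(1.021502)/-0.0377) = exp(0.02127/-0.0377)
f = exp(-0.5643) = 0.5688

0.569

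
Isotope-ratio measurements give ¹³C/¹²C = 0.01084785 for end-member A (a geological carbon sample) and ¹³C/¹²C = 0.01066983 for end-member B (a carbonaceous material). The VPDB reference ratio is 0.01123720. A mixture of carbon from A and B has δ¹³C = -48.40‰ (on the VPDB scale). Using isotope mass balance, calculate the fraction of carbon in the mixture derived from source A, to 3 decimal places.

δ_A = (0.01084785/0.01123720 − 1)×1000 = (0.965352 − 1)×1000 = -34.648‰
δ_B = (0.01066983/0.01123720 − 1)×1000 = (0.949510 − 1)×1000 = -50.490‰
f_A = (δ_mix − δ_B)/(δ_A − δ_B) = (-48.40 − (-50.490))/(-34.648 − (-50.490))
f_A = 2.090 / 15.842 = 0.1319

0.132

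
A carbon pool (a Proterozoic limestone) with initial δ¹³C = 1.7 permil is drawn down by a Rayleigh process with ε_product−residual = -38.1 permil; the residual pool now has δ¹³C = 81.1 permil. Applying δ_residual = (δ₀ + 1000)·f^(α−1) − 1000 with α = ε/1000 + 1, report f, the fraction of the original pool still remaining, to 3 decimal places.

α − 1 = ε/1000 = -0.0381
(δ_res + 1000)/(δ₀ + 1000) = (81.1 + 1000)/(1.7 + 1000) = 1081.1/1001.7 = 1.079265
f = 1.079265^(1/-0.0381) = exp(ln(1.079265)/-0.0381) = exp(0.07628/-0.0381)
f = exp(-2.0021) = 0.1350

0.135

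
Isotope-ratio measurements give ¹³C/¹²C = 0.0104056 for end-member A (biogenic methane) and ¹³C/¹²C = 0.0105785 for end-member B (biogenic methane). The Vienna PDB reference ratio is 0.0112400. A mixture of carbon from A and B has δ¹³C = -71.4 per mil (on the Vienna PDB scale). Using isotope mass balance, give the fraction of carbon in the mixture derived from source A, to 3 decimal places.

δ_A = (0.0104056/0.0112400 − 1)×1000 = (0.925765 − 1)×1000 = -74.235 per mil
δ_B = (0.0105785/0.0112400 − 1)×1000 = (0.941148 − 1)×1000 = -58.852 per mil
f_A = (δ_mix − δ_B)/(δ_A − δ_B) = (-71.4 − (-58.852))/(-74.235 − (-58.852))
f_A = -12.548 / -15.383 = 0.8157

0.816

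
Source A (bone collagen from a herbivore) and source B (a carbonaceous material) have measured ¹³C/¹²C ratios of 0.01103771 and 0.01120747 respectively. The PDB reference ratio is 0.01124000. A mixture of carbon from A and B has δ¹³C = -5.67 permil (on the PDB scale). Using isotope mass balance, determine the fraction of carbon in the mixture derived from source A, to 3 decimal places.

0.184

δ_A = (0.01103771/0.01124000 − 1)×1000 = (0.982003 − 1)×1000 = -17.997 permil
δ_B = (0.01120747/0.01124000 − 1)×1000 = (0.997106 − 1)×1000 = -2.894 permil
f_A = (δ_mix − δ_B)/(δ_A − δ_B) = (-5.67 − (-2.894))/(-17.997 − (-2.894))
f_A = -2.776 / -15.103 = 0.1838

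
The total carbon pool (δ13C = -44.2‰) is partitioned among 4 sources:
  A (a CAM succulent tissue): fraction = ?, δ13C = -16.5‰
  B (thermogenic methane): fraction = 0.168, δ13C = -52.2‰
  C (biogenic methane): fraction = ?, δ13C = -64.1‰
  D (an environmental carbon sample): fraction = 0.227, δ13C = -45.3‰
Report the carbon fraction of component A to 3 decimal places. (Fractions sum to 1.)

Let f_A and f_C be the unknown fractions; fractions sum to 1 so f_A + f_C = 0.605.
Mass balance: Σ fᵢ·δᵢ = δ_bulk ⇒ f_A·(-16.5) + f_C·(-64.1) = -44.2 − (-19.053) = -25.147
Substitute f_C = 0.605 − f_A:
f_A·(-16.5 − -64.1) = -25.147 − 0.605×(-64.1) = 13.633
f_A = 13.633 / 47.6 = 0.2864

0.286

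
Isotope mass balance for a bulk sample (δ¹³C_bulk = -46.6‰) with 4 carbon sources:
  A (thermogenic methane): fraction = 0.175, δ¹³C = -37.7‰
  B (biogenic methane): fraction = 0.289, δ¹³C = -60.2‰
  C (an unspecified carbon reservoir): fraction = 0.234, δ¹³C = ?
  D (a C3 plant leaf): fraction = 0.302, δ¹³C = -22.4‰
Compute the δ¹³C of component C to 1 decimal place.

Isotope mass balance: δ_bulk = Σ fᵢ·δᵢ.
-46.6 = 0.175×(-37.7) + 0.289×(-60.2) + 0.234×δ_C + 0.302×(-22.4)
0.234·δ_C = -46.6 − (-30.760) = -15.840
δ_C = -15.840 / 0.234 = -67.69‰

-67.7‰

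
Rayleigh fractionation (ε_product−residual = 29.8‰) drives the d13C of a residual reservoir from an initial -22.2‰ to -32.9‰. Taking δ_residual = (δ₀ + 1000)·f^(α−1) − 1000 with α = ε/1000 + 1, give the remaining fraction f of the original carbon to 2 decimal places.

0.69

α − 1 = ε/1000 = 0.0298
(δ_res + 1000)/(δ₀ + 1000) = (-32.9 + 1000)/(-22.2 + 1000) = 967.1/977.8 = 0.989057
f = 0.989057^(1/0.0298) = exp(ln(0.989057)/0.0298) = exp(-0.01100/0.0298)
f = exp(-0.3692) = 0.6913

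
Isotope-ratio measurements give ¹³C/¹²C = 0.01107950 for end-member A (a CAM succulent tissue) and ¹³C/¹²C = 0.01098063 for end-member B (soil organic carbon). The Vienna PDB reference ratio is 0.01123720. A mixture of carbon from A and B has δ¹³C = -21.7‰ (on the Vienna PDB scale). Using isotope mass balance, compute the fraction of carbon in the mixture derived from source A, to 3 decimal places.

0.129

δ_A = (0.01107950/0.01123720 − 1)×1000 = (0.985966 − 1)×1000 = -14.034‰
δ_B = (0.01098063/0.01123720 − 1)×1000 = (0.977168 − 1)×1000 = -22.832‰
f_A = (δ_mix − δ_B)/(δ_A − δ_B) = (-21.7 − (-22.832))/(-14.034 − (-22.832))
f_A = 1.132 / 8.798 = 0.1287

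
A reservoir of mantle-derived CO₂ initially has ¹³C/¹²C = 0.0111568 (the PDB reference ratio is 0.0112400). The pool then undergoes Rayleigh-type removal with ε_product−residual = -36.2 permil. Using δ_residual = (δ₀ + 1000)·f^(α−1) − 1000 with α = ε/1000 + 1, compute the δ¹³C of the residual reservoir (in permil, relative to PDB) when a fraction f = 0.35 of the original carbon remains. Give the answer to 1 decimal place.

δ₀ = (0.0111568/0.0112400 − 1)×1000 = (0.992598 − 1)×1000 = -7.402 permil
α − 1 = ε/1000 = -0.0362
f^(α−1) = 0.35^(-0.0362) = 1.038735
δ_res = (-7.402 + 1000) × 1.038735 − 1000 = 1031.046 − 1000 = 31.05 permil

31.0 permil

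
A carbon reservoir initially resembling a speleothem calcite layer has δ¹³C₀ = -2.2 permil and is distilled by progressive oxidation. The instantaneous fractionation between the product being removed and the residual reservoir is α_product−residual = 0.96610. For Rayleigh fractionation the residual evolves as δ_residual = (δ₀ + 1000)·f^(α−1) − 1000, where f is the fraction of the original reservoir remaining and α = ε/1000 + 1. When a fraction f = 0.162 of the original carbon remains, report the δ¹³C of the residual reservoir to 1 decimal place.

Rayleigh residual: δ_res = (δ₀ + 1000)·f^(α−1) − 1000
α − 1 = -0.03390
f^(α−1) = 0.162^(-0.03390) = 1.063647
δ_res = (-2.2 + 1000) × 1.063647 − 1000 = 1061.307 − 1000 = 61.31 permil

61.3 permil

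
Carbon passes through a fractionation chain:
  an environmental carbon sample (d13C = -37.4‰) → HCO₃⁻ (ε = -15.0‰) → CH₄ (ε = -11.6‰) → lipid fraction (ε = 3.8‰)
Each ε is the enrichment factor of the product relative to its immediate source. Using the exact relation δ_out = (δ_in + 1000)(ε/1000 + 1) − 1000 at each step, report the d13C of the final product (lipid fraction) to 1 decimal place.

-59.3‰

step 1: δ = (-37.40 + 1000)·(-15.0/1000 + 1) − 1000 = -51.84‰
step 2: δ = (-51.84 + 1000)·(-11.6/1000 + 1) − 1000 = -62.84‰
step 3: δ = (-62.84 + 1000)·(3.8/1000 + 1) − 1000 = -59.28‰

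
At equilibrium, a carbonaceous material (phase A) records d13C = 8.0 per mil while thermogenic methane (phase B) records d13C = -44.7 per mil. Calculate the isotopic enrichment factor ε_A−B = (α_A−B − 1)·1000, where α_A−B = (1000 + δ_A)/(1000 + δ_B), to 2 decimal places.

α_A−B = (1000 + 8.0) / (1000 + -44.7) = 1008.0 / 955.3 = 1.055166
ε_A−B = (1.055166 − 1) × 1000 = 55.166 per mil
(The approximation ε ≈ δ_A − δ_B would give 52.7 per mil.)

55.17 per mil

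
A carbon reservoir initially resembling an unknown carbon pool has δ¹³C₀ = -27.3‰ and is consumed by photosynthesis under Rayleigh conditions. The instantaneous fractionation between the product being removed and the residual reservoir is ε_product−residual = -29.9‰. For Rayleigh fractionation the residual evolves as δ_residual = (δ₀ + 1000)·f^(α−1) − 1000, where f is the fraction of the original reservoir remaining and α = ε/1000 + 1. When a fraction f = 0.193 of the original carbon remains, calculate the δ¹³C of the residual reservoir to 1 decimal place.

Rayleigh residual: δ_res = (δ₀ + 1000)·f^(α−1) − 1000
α = ε/1000 + 1 = 0.97010, so α − 1 = -0.02990
f^(α−1) = 0.193^(-0.02990) = 1.050417
δ_res = (-27.3 + 1000) × 1.050417 − 1000 = 1021.741 − 1000 = 21.74‰

21.7‰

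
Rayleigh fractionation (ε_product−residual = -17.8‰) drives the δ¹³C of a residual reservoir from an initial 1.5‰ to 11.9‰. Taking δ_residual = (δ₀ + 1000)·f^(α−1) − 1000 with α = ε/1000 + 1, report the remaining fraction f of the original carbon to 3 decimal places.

α − 1 = ε/1000 = -0.0178
(δ_res + 1000)/(δ₀ + 1000) = (11.9 + 1000)/(1.5 + 1000) = 1011.9/1001.5 = 1.010384
f = 1.010384^(1/-0.0178) = exp(ln(1.010384)/-0.0178) = exp(0.01033/-0.0178)
f = exp(-0.5804) = 0.5597

0.560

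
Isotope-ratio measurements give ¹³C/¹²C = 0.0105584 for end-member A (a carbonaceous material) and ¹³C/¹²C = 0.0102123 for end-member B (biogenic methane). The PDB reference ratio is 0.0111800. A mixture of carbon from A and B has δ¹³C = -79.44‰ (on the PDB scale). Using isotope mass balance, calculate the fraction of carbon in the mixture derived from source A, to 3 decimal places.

0.230

δ_A = (0.0105584/0.0111800 − 1)×1000 = (0.944401 − 1)×1000 = -55.599‰
δ_B = (0.0102123/0.0111800 − 1)×1000 = (0.913444 − 1)×1000 = -86.556‰
f_A = (δ_mix − δ_B)/(δ_A − δ_B) = (-79.44 − (-86.556))/(-55.599 − (-86.556))
f_A = 7.116 / 30.957 = 0.2299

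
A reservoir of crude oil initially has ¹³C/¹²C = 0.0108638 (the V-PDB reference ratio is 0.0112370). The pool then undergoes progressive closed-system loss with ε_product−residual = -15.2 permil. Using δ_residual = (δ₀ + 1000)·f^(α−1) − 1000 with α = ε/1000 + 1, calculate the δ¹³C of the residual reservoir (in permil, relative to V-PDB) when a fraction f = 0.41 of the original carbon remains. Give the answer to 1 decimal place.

-20.0 permil

δ₀ = (0.0108638/0.0112370 − 1)×1000 = (0.966788 − 1)×1000 = -33.212 permil
α − 1 = ε/1000 = -0.0152
f^(α−1) = 0.41^(-0.0152) = 1.013645
δ_res = (-33.212 + 1000) × 1.013645 − 1000 = 979.980 − 1000 = -20.02 permil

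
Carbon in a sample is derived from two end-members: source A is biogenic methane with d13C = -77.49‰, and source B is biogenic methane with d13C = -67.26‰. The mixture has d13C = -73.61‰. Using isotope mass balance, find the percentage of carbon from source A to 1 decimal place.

62.1%

δ_mix = f_A·δ_A + (1 − f_A)·δ_B  ⇒  f_A = (δ_mix − δ_B)/(δ_A − δ_B)
f_A = (-73.61 − (-67.26)) / (-77.49 − (-67.26))
f_A = -6.35 / -10.23 = 0.6207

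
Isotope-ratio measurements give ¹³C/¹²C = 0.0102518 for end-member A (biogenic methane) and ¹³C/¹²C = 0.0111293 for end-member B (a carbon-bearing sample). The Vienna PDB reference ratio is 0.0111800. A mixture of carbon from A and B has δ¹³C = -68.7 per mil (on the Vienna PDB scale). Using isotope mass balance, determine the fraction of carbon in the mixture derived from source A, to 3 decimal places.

δ_A = (0.0102518/0.0111800 − 1)×1000 = (0.916977 − 1)×1000 = -83.023 per mil
δ_B = (0.0111293/0.0111800 − 1)×1000 = (0.995465 − 1)×1000 = -4.535 per mil
f_A = (δ_mix − δ_B)/(δ_A − δ_B) = (-68.7 − (-4.535))/(-83.023 − (-4.535))
f_A = -64.165 / -78.488 = 0.8175

0.818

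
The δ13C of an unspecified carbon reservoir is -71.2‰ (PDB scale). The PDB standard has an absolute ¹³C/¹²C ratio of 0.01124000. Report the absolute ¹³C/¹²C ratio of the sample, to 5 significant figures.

0.010440

R_sample = R_standard × (δ13C/1000 + 1)
R_sample = 0.01124000 × (-71.2/1000 + 1) = 0.01124000 × 0.928800
R_sample = 0.0104397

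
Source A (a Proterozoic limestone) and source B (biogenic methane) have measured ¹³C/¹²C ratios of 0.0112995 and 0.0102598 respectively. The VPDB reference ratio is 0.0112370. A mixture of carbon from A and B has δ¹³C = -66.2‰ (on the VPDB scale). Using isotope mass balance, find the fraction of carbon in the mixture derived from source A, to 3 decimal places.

0.224

δ_A = (0.0112995/0.0112370 − 1)×1000 = (1.005562 − 1)×1000 = 5.562‰
δ_B = (0.0102598/0.0112370 − 1)×1000 = (0.913037 − 1)×1000 = -86.963‰
f_A = (δ_mix − δ_B)/(δ_A − δ_B) = (-66.2 − (-86.963))/(5.562 − (-86.963))
f_A = 20.763 / 92.525 = 0.2244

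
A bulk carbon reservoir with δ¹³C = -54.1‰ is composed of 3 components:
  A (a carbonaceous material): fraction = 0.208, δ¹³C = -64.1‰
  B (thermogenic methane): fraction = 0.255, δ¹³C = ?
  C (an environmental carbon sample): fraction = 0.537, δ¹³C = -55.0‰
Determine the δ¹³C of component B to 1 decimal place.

Isotope mass balance: δ_bulk = Σ fᵢ·δᵢ.
-54.1 = 0.208×(-64.1) + 0.255×δ_B + 0.537×(-55.0)
0.255·δ_B = -54.1 − (-42.868) = -11.232
δ_B = -11.232 / 0.255 = -44.05‰

-44.0‰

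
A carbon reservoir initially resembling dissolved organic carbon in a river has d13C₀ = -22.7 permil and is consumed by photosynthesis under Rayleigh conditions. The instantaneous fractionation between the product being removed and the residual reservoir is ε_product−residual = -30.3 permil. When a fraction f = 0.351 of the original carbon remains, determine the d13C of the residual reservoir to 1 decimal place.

8.8 permil

Rayleigh residual: δ_res = (δ₀ + 1000)·f^(α−1) − 1000
α = ε/1000 + 1 = 0.96970, so α − 1 = -0.03030
f^(α−1) = 0.351^(-0.03030) = 1.032232
δ_res = (-22.7 + 1000) × 1.032232 − 1000 = 1008.800 − 1000 = 8.80 permil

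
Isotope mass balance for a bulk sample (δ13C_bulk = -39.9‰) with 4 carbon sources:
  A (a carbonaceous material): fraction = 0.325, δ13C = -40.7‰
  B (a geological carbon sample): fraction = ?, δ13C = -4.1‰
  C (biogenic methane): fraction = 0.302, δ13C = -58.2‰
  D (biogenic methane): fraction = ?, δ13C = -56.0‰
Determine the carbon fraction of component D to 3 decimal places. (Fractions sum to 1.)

Let f_D and f_B be the unknown fractions; fractions sum to 1 so f_D + f_B = 0.373.
Mass balance: Σ fᵢ·δᵢ = δ_bulk ⇒ f_D·(-56.0) + f_B·(-4.1) = -39.9 − (-30.804) = -9.096
Substitute f_B = 0.373 − f_D:
f_D·(-56.0 − -4.1) = -9.096 − 0.373×(-4.1) = -7.567
f_D = -7.567 / -51.9 = 0.1458

0.146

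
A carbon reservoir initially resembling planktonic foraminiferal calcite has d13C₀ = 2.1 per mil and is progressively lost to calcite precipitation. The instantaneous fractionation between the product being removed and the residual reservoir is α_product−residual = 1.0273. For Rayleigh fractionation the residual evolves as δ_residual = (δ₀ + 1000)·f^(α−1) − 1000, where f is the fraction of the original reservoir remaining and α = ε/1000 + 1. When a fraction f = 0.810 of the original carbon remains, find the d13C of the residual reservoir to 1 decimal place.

-3.6 per mil

Rayleigh residual: δ_res = (δ₀ + 1000)·f^(α−1) − 1000
α − 1 = 0.02730
f^(α−1) = 0.810^(0.02730) = 0.994264
δ_res = (2.1 + 1000) × 0.994264 − 1000 = 996.352 − 1000 = -3.65 per mil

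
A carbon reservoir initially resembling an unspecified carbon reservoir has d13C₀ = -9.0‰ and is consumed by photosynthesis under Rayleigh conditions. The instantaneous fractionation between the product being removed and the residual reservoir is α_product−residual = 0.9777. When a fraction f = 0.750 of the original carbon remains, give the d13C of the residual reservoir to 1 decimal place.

-2.6‰

Rayleigh residual: δ_res = (δ₀ + 1000)·f^(α−1) − 1000
α − 1 = -0.02230
f^(α−1) = 0.750^(-0.02230) = 1.006436
δ_res = (-9.0 + 1000) × 1.006436 − 1000 = 997.378 − 1000 = -2.62‰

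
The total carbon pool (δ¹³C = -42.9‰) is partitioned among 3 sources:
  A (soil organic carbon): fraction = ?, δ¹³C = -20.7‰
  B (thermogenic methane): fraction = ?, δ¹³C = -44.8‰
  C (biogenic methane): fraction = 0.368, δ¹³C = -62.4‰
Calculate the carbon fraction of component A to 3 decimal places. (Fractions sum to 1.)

0.348

Let f_A and f_B be the unknown fractions; fractions sum to 1 so f_A + f_B = 0.632.
Mass balance: Σ fᵢ·δᵢ = δ_bulk ⇒ f_A·(-20.7) + f_B·(-44.8) = -42.9 − (-22.963) = -19.937
Substitute f_B = 0.632 − f_A:
f_A·(-20.7 − -44.8) = -19.937 − 0.632×(-44.8) = 8.377
f_A = 8.377 / 24.1 = 0.3476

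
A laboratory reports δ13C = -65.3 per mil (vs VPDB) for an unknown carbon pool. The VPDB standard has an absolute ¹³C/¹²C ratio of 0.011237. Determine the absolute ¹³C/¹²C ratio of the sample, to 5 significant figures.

R_sample = R_standard × (δ13C/1000 + 1)
R_sample = 0.011237 × (-65.3/1000 + 1) = 0.011237 × 0.934700
R_sample = 0.0105032

0.010503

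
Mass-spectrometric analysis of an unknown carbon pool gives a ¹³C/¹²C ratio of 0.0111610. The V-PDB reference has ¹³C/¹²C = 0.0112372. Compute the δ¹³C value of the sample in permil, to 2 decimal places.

-6.78 permil

δ¹³C = (R_sample / R_standard − 1) × 1000
R_sample / R_standard = 0.0111610 / 0.0112372 = 0.993219
δ¹³C = (0.993219 − 1) × 1000 = -6.781 permil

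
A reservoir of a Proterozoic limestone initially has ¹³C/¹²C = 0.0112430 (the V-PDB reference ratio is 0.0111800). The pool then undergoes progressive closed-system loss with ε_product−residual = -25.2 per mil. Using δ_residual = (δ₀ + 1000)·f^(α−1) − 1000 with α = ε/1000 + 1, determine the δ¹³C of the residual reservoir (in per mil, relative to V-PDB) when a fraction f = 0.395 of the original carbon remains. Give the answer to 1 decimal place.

29.5 per mil

δ₀ = (0.0112430/0.0111800 − 1)×1000 = (1.005635 − 1)×1000 = 5.635 per mil
α − 1 = ε/1000 = -0.0252
f^(α−1) = 0.395^(-0.0252) = 1.023684
δ_res = (5.635 + 1000) × 1.023684 − 1000 = 1029.452 − 1000 = 29.45 per mil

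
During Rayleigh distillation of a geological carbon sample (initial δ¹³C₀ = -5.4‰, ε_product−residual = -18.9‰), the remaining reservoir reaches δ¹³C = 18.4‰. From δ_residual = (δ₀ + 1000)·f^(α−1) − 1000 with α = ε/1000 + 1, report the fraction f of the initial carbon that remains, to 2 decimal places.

0.29

α − 1 = ε/1000 = -0.0189
(δ_res + 1000)/(δ₀ + 1000) = (18.4 + 1000)/(-5.4 + 1000) = 1018.4/994.6 = 1.023929
f = 1.023929^(1/-0.0189) = exp(ln(1.023929)/-0.0189) = exp(0.02365/-0.0189)
f = exp(-1.2512) = 0.2862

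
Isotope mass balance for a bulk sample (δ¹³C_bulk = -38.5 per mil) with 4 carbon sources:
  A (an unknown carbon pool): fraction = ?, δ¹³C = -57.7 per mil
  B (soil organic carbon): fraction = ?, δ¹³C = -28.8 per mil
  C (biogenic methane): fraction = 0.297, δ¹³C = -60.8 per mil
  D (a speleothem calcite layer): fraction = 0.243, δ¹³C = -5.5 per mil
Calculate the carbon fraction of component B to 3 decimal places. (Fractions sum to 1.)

0.257

Let f_B and f_A be the unknown fractions; fractions sum to 1 so f_B + f_A = 0.460.
Mass balance: Σ fᵢ·δᵢ = δ_bulk ⇒ f_B·(-28.8) + f_A·(-57.7) = -38.5 − (-19.394) = -19.106
Substitute f_A = 0.460 − f_B:
f_B·(-28.8 − -57.7) = -19.106 − 0.460×(-57.7) = 7.436
f_B = 7.436 / 28.9 = 0.2573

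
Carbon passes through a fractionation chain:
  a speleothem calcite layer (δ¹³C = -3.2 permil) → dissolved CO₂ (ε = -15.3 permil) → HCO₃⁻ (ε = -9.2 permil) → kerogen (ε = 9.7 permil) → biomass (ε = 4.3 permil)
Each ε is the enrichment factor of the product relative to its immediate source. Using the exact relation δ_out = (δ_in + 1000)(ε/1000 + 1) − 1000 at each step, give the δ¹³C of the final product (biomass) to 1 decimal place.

step 1: δ = (-3.20 + 1000)·(-15.3/1000 + 1) − 1000 = -18.45 permil
step 2: δ = (-18.45 + 1000)·(-9.2/1000 + 1) − 1000 = -27.48 permil
step 3: δ = (-27.48 + 1000)·(9.7/1000 + 1) − 1000 = -18.05 permil
step 4: δ = (-18.05 + 1000)·(4.3/1000 + 1) − 1000 = -13.83 permil

-13.8 permil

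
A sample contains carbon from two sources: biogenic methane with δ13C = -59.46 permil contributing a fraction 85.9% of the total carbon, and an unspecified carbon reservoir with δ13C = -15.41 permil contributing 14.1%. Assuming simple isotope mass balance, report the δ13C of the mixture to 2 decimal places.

δ_mix = f_A·δ_A + f_B·δ_B
δ_mix = 0.859 × (-59.46) + 0.141 × (-15.41)
δ_mix = -51.076 + -2.173 = -53.249 permil

-53.25 permil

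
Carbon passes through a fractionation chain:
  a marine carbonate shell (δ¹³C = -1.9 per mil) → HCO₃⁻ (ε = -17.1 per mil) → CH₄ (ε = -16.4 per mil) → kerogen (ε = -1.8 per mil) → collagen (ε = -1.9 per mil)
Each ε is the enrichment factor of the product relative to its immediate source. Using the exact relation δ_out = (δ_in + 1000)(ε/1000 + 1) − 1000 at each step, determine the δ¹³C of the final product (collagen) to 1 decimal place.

step 1: δ = (-1.90 + 1000)·(-17.1/1000 + 1) − 1000 = -18.97 per mil
step 2: δ = (-18.97 + 1000)·(-16.4/1000 + 1) − 1000 = -35.06 per mil
step 3: δ = (-35.06 + 1000)·(-1.8/1000 + 1) − 1000 = -36.79 per mil
step 4: δ = (-36.79 + 1000)·(-1.9/1000 + 1) − 1000 = -38.62 per mil

-38.6 per mil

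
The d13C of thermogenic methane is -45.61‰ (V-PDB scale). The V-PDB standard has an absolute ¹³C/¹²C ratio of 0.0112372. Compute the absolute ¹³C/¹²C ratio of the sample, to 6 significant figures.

R_sample = R_standard × (d13C/1000 + 1)
R_sample = 0.0112372 × (-45.61/1000 + 1) = 0.0112372 × 0.954390
R_sample = 0.0107247

0.0107247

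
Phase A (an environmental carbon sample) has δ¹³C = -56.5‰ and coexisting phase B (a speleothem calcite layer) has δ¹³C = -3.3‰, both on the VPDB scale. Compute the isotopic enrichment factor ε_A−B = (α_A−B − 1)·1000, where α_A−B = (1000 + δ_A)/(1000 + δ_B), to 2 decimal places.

α_A−B = (1000 + -56.5) / (1000 + -3.3) = 943.5 / 996.7 = 0.946624
ε_A−B = (0.946624 − 1) × 1000 = -53.376‰
(The approximation ε ≈ δ_A − δ_B would give -53.2‰.)

-53.38‰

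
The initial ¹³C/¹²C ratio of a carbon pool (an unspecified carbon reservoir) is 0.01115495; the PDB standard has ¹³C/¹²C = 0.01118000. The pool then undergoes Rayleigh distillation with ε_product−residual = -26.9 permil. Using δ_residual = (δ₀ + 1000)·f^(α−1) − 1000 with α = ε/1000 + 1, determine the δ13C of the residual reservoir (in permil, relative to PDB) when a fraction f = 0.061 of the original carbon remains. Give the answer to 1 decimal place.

75.7 permil

δ₀ = (0.01115495/0.01118000 − 1)×1000 = (0.997759 − 1)×1000 = -2.241 permil
α − 1 = ε/1000 = -0.0269
f^(α−1) = 0.061^(-0.0269) = 1.078139
δ_res = (-2.241 + 1000) × 1.078139 − 1000 = 1075.723 − 1000 = 75.72 permil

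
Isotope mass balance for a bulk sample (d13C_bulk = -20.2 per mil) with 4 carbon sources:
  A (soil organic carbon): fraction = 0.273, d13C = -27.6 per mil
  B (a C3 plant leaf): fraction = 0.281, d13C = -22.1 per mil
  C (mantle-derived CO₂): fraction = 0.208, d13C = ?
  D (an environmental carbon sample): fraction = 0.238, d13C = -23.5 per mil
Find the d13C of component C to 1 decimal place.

Isotope mass balance: δ_bulk = Σ fᵢ·δᵢ.
-20.2 = 0.273×(-27.6) + 0.281×(-22.1) + 0.208×δ_C + 0.238×(-23.5)
0.208·δ_C = -20.2 − (-19.338) = -0.862
δ_C = -0.862 / 0.208 = -4.14 per mil

-4.1 per mil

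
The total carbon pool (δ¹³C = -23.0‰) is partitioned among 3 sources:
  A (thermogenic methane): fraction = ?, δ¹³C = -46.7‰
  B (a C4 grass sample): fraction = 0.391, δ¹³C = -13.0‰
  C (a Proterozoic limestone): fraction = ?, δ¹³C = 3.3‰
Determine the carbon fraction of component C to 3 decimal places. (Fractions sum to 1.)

Let f_C and f_A be the unknown fractions; fractions sum to 1 so f_C + f_A = 0.609.
Mass balance: Σ fᵢ·δᵢ = δ_bulk ⇒ f_C·(3.3) + f_A·(-46.7) = -23.0 − (-5.083) = -17.917
Substitute f_A = 0.609 − f_C:
f_C·(3.3 − -46.7) = -17.917 − 0.609×(-46.7) = 10.523
f_C = 10.523 / 50.0 = 0.2105

0.210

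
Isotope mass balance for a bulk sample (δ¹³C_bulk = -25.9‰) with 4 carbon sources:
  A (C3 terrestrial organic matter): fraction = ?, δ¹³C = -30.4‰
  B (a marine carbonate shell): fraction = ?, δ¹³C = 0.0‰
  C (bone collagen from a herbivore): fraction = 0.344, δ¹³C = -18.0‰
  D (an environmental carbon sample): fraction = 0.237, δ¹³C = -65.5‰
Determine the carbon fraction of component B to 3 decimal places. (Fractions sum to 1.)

Let f_B and f_A be the unknown fractions; fractions sum to 1 so f_B + f_A = 0.419.
Mass balance: Σ fᵢ·δᵢ = δ_bulk ⇒ f_B·(-0.0) + f_A·(-30.4) = -25.9 − (-21.715) = -4.184
Substitute f_A = 0.419 − f_B:
f_B·(-0.0 − -30.4) = -4.184 − 0.419×(-30.4) = 8.553
f_B = 8.553 / 30.4 = 0.2814

0.281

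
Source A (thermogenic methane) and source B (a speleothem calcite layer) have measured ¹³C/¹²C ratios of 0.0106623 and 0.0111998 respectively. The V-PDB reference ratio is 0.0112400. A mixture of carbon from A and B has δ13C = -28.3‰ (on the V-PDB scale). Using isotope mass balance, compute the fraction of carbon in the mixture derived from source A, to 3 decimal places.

0.517

δ_A = (0.0106623/0.0112400 − 1)×1000 = (0.948603 − 1)×1000 = -51.397‰
δ_B = (0.0111998/0.0112400 − 1)×1000 = (0.996423 − 1)×1000 = -3.577‰
f_A = (δ_mix − δ_B)/(δ_A − δ_B) = (-28.3 − (-3.577))/(-51.397 − (-3.577))
f_A = -24.723 / -47.820 = 0.5170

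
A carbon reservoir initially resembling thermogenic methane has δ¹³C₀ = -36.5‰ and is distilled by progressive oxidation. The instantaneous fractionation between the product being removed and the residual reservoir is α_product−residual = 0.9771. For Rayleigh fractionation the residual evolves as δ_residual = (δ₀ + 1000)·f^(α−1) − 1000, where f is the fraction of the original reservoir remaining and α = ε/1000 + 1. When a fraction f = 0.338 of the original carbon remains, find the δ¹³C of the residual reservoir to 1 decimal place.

Rayleigh residual: δ_res = (δ₀ + 1000)·f^(α−1) − 1000
α − 1 = -0.02290
f^(α−1) = 0.338^(-0.02290) = 1.025151
δ_res = (-36.5 + 1000) × 1.025151 − 1000 = 987.733 − 1000 = -12.27‰

-12.3‰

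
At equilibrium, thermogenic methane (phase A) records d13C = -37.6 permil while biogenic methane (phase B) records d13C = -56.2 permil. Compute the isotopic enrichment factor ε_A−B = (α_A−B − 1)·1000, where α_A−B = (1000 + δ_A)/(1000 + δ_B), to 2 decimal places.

19.71 permil

α_A−B = (1000 + -37.6) / (1000 + -56.2) = 962.4 / 943.8 = 1.019708
ε_A−B = (1.019708 − 1) × 1000 = 19.708 permil
(The approximation ε ≈ δ_A − δ_B would give 18.6 permil.)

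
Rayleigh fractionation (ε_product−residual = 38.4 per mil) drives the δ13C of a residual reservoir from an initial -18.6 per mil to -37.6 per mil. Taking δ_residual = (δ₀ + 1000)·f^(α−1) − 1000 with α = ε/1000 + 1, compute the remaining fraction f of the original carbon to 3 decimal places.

0.601

α − 1 = ε/1000 = 0.0384
(δ_res + 1000)/(δ₀ + 1000) = (-37.6 + 1000)/(-18.6 + 1000) = 962.4/981.4 = 0.980640
f = 0.980640^(1/0.0384) = exp(ln(0.980640)/0.0384) = exp(-0.01955/0.0384)
f = exp(-0.5091) = 0.6010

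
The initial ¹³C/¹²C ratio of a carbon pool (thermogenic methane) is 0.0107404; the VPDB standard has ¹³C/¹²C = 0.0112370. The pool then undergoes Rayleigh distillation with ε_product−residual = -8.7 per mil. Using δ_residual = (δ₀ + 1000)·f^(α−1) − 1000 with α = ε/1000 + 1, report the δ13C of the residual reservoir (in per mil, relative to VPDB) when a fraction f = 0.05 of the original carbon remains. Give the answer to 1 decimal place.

-19.0 per mil

δ₀ = (0.0107404/0.0112370 − 1)×1000 = (0.955807 − 1)×1000 = -44.193 per mil
α − 1 = ε/1000 = -0.0087
f^(α−1) = 0.05^(-0.0087) = 1.026405
δ_res = (-44.193 + 1000) × 1.026405 − 1000 = 981.045 − 1000 = -18.95 per mil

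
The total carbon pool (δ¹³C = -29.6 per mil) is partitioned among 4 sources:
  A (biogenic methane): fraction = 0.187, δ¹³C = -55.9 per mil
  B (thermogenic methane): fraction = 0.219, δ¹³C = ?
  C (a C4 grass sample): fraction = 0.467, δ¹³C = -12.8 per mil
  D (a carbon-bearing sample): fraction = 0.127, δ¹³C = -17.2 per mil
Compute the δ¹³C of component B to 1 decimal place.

Isotope mass balance: δ_bulk = Σ fᵢ·δᵢ.
-29.6 = 0.187×(-55.9) + 0.219×δ_B + 0.467×(-12.8) + 0.127×(-17.2)
0.219·δ_B = -29.6 − (-18.615) = -10.985
δ_B = -10.985 / 0.219 = -50.16 per mil

-50.2 per mil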